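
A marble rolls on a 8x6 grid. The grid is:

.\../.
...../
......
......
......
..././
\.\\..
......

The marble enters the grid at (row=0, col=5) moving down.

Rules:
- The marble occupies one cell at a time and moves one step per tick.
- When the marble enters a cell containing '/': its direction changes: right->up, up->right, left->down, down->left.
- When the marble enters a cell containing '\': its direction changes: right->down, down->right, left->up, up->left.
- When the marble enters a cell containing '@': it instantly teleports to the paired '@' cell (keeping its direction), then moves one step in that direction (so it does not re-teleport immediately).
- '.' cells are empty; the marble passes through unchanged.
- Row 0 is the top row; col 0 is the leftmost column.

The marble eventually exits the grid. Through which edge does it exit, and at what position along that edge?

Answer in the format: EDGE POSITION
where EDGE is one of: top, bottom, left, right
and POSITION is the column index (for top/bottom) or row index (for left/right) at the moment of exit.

Step 1: enter (0,5), '.' pass, move down to (1,5)
Step 2: enter (1,5), '/' deflects down->left, move left to (1,4)
Step 3: enter (1,4), '.' pass, move left to (1,3)
Step 4: enter (1,3), '.' pass, move left to (1,2)
Step 5: enter (1,2), '.' pass, move left to (1,1)
Step 6: enter (1,1), '.' pass, move left to (1,0)
Step 7: enter (1,0), '.' pass, move left to (1,-1)
Step 8: at (1,-1) — EXIT via left edge, pos 1

Answer: left 1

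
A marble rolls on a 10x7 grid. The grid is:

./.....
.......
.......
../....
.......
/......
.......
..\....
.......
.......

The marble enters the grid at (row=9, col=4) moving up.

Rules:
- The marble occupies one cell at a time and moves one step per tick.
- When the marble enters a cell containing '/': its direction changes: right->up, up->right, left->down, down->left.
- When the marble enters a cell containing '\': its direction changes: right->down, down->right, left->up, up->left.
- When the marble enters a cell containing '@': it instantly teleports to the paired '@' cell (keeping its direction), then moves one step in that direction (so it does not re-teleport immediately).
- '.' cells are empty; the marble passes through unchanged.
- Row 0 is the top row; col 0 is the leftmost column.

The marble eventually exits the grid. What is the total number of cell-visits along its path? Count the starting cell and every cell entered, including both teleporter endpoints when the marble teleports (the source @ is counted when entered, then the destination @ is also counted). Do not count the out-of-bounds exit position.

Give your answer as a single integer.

Answer: 10

Derivation:
Step 1: enter (9,4), '.' pass, move up to (8,4)
Step 2: enter (8,4), '.' pass, move up to (7,4)
Step 3: enter (7,4), '.' pass, move up to (6,4)
Step 4: enter (6,4), '.' pass, move up to (5,4)
Step 5: enter (5,4), '.' pass, move up to (4,4)
Step 6: enter (4,4), '.' pass, move up to (3,4)
Step 7: enter (3,4), '.' pass, move up to (2,4)
Step 8: enter (2,4), '.' pass, move up to (1,4)
Step 9: enter (1,4), '.' pass, move up to (0,4)
Step 10: enter (0,4), '.' pass, move up to (-1,4)
Step 11: at (-1,4) — EXIT via top edge, pos 4
Path length (cell visits): 10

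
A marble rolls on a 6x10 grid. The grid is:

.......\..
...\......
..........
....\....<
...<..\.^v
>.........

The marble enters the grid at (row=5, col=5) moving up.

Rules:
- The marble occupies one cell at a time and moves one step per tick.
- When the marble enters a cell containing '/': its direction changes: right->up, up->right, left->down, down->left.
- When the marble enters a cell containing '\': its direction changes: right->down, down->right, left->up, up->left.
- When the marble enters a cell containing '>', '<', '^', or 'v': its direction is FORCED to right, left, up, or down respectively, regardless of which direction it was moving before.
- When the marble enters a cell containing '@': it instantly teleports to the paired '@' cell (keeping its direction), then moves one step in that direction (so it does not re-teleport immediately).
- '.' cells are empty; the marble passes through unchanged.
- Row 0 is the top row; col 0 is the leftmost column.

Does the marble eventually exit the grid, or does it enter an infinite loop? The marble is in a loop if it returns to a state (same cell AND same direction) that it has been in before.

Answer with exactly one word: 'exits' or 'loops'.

Answer: exits

Derivation:
Step 1: enter (5,5), '.' pass, move up to (4,5)
Step 2: enter (4,5), '.' pass, move up to (3,5)
Step 3: enter (3,5), '.' pass, move up to (2,5)
Step 4: enter (2,5), '.' pass, move up to (1,5)
Step 5: enter (1,5), '.' pass, move up to (0,5)
Step 6: enter (0,5), '.' pass, move up to (-1,5)
Step 7: at (-1,5) — EXIT via top edge, pos 5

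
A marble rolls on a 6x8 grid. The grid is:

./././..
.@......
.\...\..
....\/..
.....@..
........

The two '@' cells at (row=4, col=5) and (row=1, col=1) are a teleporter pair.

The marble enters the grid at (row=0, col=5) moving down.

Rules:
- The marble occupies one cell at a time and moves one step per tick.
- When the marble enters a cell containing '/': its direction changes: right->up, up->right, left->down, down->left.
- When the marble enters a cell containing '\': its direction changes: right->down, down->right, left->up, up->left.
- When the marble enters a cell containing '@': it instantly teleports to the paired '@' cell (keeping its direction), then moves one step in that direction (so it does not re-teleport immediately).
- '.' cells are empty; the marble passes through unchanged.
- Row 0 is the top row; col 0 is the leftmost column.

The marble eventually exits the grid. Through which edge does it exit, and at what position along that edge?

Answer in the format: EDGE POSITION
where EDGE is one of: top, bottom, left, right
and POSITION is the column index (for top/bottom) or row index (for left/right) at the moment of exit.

Step 1: enter (0,5), '/' deflects down->left, move left to (0,4)
Step 2: enter (0,4), '.' pass, move left to (0,3)
Step 3: enter (0,3), '/' deflects left->down, move down to (1,3)
Step 4: enter (1,3), '.' pass, move down to (2,3)
Step 5: enter (2,3), '.' pass, move down to (3,3)
Step 6: enter (3,3), '.' pass, move down to (4,3)
Step 7: enter (4,3), '.' pass, move down to (5,3)
Step 8: enter (5,3), '.' pass, move down to (6,3)
Step 9: at (6,3) — EXIT via bottom edge, pos 3

Answer: bottom 3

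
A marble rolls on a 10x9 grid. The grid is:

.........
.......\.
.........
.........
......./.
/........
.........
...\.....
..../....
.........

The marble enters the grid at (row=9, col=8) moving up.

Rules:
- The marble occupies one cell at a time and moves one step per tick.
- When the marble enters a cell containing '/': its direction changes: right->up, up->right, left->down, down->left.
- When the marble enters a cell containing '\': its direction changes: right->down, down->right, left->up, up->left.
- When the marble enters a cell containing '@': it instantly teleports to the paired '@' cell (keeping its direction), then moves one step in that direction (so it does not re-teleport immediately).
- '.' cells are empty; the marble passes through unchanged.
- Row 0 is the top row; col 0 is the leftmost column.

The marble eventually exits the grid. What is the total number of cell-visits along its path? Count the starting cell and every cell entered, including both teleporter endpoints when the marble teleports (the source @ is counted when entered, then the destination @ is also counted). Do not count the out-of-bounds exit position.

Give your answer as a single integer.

Step 1: enter (9,8), '.' pass, move up to (8,8)
Step 2: enter (8,8), '.' pass, move up to (7,8)
Step 3: enter (7,8), '.' pass, move up to (6,8)
Step 4: enter (6,8), '.' pass, move up to (5,8)
Step 5: enter (5,8), '.' pass, move up to (4,8)
Step 6: enter (4,8), '.' pass, move up to (3,8)
Step 7: enter (3,8), '.' pass, move up to (2,8)
Step 8: enter (2,8), '.' pass, move up to (1,8)
Step 9: enter (1,8), '.' pass, move up to (0,8)
Step 10: enter (0,8), '.' pass, move up to (-1,8)
Step 11: at (-1,8) — EXIT via top edge, pos 8
Path length (cell visits): 10

Answer: 10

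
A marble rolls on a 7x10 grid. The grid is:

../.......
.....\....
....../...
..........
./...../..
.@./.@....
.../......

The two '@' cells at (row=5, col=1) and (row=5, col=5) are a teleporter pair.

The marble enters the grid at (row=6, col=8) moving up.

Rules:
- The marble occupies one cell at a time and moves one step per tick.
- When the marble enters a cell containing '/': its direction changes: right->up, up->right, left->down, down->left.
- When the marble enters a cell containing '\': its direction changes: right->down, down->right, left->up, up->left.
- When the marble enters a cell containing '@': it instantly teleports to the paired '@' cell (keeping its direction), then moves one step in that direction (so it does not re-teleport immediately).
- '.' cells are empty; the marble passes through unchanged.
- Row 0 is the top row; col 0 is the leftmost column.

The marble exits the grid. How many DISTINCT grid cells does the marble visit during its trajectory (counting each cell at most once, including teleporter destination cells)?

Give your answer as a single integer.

Step 1: enter (6,8), '.' pass, move up to (5,8)
Step 2: enter (5,8), '.' pass, move up to (4,8)
Step 3: enter (4,8), '.' pass, move up to (3,8)
Step 4: enter (3,8), '.' pass, move up to (2,8)
Step 5: enter (2,8), '.' pass, move up to (1,8)
Step 6: enter (1,8), '.' pass, move up to (0,8)
Step 7: enter (0,8), '.' pass, move up to (-1,8)
Step 8: at (-1,8) — EXIT via top edge, pos 8
Distinct cells visited: 7 (path length 7)

Answer: 7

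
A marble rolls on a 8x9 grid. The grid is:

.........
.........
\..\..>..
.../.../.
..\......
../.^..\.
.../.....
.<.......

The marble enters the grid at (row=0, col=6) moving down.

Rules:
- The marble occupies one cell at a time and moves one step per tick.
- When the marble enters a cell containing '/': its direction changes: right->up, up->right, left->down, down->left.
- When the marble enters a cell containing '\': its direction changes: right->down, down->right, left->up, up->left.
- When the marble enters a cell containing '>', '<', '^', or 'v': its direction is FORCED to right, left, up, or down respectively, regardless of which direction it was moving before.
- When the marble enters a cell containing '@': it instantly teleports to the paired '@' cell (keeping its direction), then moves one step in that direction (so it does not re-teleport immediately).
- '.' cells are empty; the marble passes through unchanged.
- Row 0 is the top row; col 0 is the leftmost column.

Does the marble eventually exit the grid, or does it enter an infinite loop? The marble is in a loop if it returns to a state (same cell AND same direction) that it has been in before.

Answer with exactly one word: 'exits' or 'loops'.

Answer: exits

Derivation:
Step 1: enter (0,6), '.' pass, move down to (1,6)
Step 2: enter (1,6), '.' pass, move down to (2,6)
Step 3: enter (2,6), '>' forces down->right, move right to (2,7)
Step 4: enter (2,7), '.' pass, move right to (2,8)
Step 5: enter (2,8), '.' pass, move right to (2,9)
Step 6: at (2,9) — EXIT via right edge, pos 2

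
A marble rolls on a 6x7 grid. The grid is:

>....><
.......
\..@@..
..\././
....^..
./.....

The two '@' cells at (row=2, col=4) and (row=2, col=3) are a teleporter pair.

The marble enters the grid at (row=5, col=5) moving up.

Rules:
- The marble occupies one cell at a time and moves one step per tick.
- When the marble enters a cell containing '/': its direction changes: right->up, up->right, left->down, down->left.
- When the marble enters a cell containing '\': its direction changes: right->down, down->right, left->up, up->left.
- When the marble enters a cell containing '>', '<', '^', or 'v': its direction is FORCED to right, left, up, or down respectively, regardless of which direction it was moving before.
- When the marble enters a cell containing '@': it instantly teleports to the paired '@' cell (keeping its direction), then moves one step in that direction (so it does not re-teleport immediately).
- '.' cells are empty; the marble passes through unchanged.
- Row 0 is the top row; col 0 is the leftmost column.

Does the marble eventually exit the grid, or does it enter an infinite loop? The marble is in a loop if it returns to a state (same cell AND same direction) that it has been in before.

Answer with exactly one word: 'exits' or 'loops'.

Step 1: enter (5,5), '.' pass, move up to (4,5)
Step 2: enter (4,5), '.' pass, move up to (3,5)
Step 3: enter (3,5), '.' pass, move up to (2,5)
Step 4: enter (2,5), '.' pass, move up to (1,5)
Step 5: enter (1,5), '.' pass, move up to (0,5)
Step 6: enter (0,5), '>' forces up->right, move right to (0,6)
Step 7: enter (0,6), '<' forces right->left, move left to (0,5)
Step 8: enter (0,5), '>' forces left->right, move right to (0,6)
Step 9: at (0,6) dir=right — LOOP DETECTED (seen before)

Answer: loops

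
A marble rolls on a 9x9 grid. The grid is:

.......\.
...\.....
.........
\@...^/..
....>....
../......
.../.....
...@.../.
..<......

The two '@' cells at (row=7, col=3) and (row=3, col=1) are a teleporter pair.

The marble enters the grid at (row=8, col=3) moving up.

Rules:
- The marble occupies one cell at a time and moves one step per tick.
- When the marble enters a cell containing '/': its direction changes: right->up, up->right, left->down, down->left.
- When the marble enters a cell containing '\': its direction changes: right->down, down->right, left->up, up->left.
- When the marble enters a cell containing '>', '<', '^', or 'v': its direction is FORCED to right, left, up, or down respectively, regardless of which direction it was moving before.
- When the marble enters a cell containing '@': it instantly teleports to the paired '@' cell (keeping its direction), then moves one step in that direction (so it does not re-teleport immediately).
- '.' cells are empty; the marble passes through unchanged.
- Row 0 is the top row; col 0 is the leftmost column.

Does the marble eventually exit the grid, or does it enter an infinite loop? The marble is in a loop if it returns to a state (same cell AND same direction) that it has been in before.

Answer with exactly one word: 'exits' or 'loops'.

Answer: exits

Derivation:
Step 1: enter (8,3), '.' pass, move up to (7,3)
Step 2: enter (7,3), '@' teleport (7,3)->(3,1), also enter (3,1), move up to (2,1)
Step 3: enter (2,1), '.' pass, move up to (1,1)
Step 4: enter (1,1), '.' pass, move up to (0,1)
Step 5: enter (0,1), '.' pass, move up to (-1,1)
Step 6: at (-1,1) — EXIT via top edge, pos 1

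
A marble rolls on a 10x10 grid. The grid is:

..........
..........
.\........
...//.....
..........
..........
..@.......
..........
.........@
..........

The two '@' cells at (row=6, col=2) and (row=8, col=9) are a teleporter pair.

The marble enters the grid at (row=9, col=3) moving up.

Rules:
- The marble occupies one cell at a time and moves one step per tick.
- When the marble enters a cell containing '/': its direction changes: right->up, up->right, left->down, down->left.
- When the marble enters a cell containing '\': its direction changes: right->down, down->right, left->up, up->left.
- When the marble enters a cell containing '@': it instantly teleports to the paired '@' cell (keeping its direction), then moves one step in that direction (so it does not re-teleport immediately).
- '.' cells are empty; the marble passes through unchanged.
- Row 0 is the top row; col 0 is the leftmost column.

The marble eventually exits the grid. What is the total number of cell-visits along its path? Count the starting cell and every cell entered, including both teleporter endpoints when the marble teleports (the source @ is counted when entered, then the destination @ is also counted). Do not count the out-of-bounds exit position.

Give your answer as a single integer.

Answer: 11

Derivation:
Step 1: enter (9,3), '.' pass, move up to (8,3)
Step 2: enter (8,3), '.' pass, move up to (7,3)
Step 3: enter (7,3), '.' pass, move up to (6,3)
Step 4: enter (6,3), '.' pass, move up to (5,3)
Step 5: enter (5,3), '.' pass, move up to (4,3)
Step 6: enter (4,3), '.' pass, move up to (3,3)
Step 7: enter (3,3), '/' deflects up->right, move right to (3,4)
Step 8: enter (3,4), '/' deflects right->up, move up to (2,4)
Step 9: enter (2,4), '.' pass, move up to (1,4)
Step 10: enter (1,4), '.' pass, move up to (0,4)
Step 11: enter (0,4), '.' pass, move up to (-1,4)
Step 12: at (-1,4) — EXIT via top edge, pos 4
Path length (cell visits): 11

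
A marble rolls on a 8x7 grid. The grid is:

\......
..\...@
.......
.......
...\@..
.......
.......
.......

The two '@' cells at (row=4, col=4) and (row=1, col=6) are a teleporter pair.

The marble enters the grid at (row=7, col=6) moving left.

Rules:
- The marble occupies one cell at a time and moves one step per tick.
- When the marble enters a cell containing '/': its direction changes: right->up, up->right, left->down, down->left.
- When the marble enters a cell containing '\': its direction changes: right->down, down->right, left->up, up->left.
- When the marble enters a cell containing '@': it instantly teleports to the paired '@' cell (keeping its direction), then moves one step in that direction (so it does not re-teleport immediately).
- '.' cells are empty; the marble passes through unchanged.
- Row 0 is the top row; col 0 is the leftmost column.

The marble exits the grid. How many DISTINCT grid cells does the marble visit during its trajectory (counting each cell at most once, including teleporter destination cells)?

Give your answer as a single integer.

Step 1: enter (7,6), '.' pass, move left to (7,5)
Step 2: enter (7,5), '.' pass, move left to (7,4)
Step 3: enter (7,4), '.' pass, move left to (7,3)
Step 4: enter (7,3), '.' pass, move left to (7,2)
Step 5: enter (7,2), '.' pass, move left to (7,1)
Step 6: enter (7,1), '.' pass, move left to (7,0)
Step 7: enter (7,0), '.' pass, move left to (7,-1)
Step 8: at (7,-1) — EXIT via left edge, pos 7
Distinct cells visited: 7 (path length 7)

Answer: 7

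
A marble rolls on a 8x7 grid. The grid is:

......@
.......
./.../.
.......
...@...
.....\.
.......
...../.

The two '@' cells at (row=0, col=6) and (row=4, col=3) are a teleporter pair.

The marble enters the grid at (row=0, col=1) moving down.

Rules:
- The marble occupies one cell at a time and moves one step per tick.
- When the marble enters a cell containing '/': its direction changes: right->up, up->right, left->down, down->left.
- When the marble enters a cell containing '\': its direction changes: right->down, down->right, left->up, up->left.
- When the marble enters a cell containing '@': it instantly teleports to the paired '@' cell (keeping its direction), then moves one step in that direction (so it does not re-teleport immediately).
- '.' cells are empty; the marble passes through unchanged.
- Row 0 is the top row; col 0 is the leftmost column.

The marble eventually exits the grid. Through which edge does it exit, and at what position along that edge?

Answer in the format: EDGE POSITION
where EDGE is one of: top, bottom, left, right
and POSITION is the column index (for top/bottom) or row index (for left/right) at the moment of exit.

Step 1: enter (0,1), '.' pass, move down to (1,1)
Step 2: enter (1,1), '.' pass, move down to (2,1)
Step 3: enter (2,1), '/' deflects down->left, move left to (2,0)
Step 4: enter (2,0), '.' pass, move left to (2,-1)
Step 5: at (2,-1) — EXIT via left edge, pos 2

Answer: left 2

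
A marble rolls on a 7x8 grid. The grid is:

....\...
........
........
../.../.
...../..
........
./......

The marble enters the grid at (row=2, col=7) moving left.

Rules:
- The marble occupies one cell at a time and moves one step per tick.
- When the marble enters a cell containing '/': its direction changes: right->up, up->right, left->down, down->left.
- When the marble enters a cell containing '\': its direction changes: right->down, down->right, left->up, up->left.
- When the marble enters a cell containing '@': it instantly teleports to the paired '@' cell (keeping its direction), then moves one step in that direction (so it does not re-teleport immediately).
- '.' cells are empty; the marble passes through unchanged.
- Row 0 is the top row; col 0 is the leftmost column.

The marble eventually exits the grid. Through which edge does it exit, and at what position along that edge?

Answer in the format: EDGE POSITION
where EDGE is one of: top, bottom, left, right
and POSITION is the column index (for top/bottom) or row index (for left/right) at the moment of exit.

Answer: left 2

Derivation:
Step 1: enter (2,7), '.' pass, move left to (2,6)
Step 2: enter (2,6), '.' pass, move left to (2,5)
Step 3: enter (2,5), '.' pass, move left to (2,4)
Step 4: enter (2,4), '.' pass, move left to (2,3)
Step 5: enter (2,3), '.' pass, move left to (2,2)
Step 6: enter (2,2), '.' pass, move left to (2,1)
Step 7: enter (2,1), '.' pass, move left to (2,0)
Step 8: enter (2,0), '.' pass, move left to (2,-1)
Step 9: at (2,-1) — EXIT via left edge, pos 2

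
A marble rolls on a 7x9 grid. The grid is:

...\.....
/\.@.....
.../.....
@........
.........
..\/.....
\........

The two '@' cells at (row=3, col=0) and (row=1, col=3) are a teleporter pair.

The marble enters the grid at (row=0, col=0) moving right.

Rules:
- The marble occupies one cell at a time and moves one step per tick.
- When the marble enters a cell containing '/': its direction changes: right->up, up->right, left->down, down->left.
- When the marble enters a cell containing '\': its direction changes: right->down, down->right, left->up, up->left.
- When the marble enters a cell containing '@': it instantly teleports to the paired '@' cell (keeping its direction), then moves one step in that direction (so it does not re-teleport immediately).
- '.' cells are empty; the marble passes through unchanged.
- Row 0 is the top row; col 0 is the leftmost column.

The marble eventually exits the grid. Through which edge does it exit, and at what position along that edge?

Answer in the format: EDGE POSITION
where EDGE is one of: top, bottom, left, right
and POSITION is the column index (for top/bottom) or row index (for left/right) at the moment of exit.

Answer: right 6

Derivation:
Step 1: enter (0,0), '.' pass, move right to (0,1)
Step 2: enter (0,1), '.' pass, move right to (0,2)
Step 3: enter (0,2), '.' pass, move right to (0,3)
Step 4: enter (0,3), '\' deflects right->down, move down to (1,3)
Step 5: enter (1,3), '@' teleport (1,3)->(3,0), also enter (3,0), move down to (4,0)
Step 6: enter (4,0), '.' pass, move down to (5,0)
Step 7: enter (5,0), '.' pass, move down to (6,0)
Step 8: enter (6,0), '\' deflects down->right, move right to (6,1)
Step 9: enter (6,1), '.' pass, move right to (6,2)
Step 10: enter (6,2), '.' pass, move right to (6,3)
Step 11: enter (6,3), '.' pass, move right to (6,4)
Step 12: enter (6,4), '.' pass, move right to (6,5)
Step 13: enter (6,5), '.' pass, move right to (6,6)
Step 14: enter (6,6), '.' pass, move right to (6,7)
Step 15: enter (6,7), '.' pass, move right to (6,8)
Step 16: enter (6,8), '.' pass, move right to (6,9)
Step 17: at (6,9) — EXIT via right edge, pos 6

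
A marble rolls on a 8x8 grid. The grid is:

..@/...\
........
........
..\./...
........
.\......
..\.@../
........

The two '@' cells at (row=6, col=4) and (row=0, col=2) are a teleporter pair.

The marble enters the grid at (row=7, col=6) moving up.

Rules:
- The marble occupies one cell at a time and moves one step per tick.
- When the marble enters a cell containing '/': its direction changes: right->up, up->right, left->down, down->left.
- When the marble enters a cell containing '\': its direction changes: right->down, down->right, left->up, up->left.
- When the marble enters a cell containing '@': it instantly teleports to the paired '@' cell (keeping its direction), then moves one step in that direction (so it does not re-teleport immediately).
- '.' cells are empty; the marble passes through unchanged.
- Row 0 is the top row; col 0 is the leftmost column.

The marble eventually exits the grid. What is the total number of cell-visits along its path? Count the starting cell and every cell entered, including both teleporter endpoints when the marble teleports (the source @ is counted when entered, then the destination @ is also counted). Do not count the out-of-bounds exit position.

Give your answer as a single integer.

Answer: 8

Derivation:
Step 1: enter (7,6), '.' pass, move up to (6,6)
Step 2: enter (6,6), '.' pass, move up to (5,6)
Step 3: enter (5,6), '.' pass, move up to (4,6)
Step 4: enter (4,6), '.' pass, move up to (3,6)
Step 5: enter (3,6), '.' pass, move up to (2,6)
Step 6: enter (2,6), '.' pass, move up to (1,6)
Step 7: enter (1,6), '.' pass, move up to (0,6)
Step 8: enter (0,6), '.' pass, move up to (-1,6)
Step 9: at (-1,6) — EXIT via top edge, pos 6
Path length (cell visits): 8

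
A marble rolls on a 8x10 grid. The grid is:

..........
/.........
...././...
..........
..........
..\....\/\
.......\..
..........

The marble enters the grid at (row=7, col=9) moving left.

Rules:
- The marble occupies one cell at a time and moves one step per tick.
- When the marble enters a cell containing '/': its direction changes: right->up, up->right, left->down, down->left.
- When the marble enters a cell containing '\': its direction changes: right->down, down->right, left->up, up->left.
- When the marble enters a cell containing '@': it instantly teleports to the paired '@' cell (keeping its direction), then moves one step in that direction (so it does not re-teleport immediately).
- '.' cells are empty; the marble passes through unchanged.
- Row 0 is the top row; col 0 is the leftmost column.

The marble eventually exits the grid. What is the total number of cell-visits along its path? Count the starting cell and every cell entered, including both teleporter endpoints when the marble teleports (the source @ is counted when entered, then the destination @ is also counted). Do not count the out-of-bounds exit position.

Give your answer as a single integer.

Answer: 10

Derivation:
Step 1: enter (7,9), '.' pass, move left to (7,8)
Step 2: enter (7,8), '.' pass, move left to (7,7)
Step 3: enter (7,7), '.' pass, move left to (7,6)
Step 4: enter (7,6), '.' pass, move left to (7,5)
Step 5: enter (7,5), '.' pass, move left to (7,4)
Step 6: enter (7,4), '.' pass, move left to (7,3)
Step 7: enter (7,3), '.' pass, move left to (7,2)
Step 8: enter (7,2), '.' pass, move left to (7,1)
Step 9: enter (7,1), '.' pass, move left to (7,0)
Step 10: enter (7,0), '.' pass, move left to (7,-1)
Step 11: at (7,-1) — EXIT via left edge, pos 7
Path length (cell visits): 10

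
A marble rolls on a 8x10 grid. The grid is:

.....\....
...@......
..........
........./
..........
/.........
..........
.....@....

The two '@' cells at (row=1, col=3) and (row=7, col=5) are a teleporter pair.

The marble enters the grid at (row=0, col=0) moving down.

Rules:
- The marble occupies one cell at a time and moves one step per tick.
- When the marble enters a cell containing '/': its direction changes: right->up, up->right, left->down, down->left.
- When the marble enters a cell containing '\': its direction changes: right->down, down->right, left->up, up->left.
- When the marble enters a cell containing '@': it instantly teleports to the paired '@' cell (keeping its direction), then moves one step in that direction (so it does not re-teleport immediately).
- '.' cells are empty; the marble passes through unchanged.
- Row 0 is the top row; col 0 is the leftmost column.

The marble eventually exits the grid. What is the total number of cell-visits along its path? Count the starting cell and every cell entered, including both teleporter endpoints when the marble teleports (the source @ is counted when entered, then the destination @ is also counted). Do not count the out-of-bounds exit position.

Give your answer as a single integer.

Answer: 6

Derivation:
Step 1: enter (0,0), '.' pass, move down to (1,0)
Step 2: enter (1,0), '.' pass, move down to (2,0)
Step 3: enter (2,0), '.' pass, move down to (3,0)
Step 4: enter (3,0), '.' pass, move down to (4,0)
Step 5: enter (4,0), '.' pass, move down to (5,0)
Step 6: enter (5,0), '/' deflects down->left, move left to (5,-1)
Step 7: at (5,-1) — EXIT via left edge, pos 5
Path length (cell visits): 6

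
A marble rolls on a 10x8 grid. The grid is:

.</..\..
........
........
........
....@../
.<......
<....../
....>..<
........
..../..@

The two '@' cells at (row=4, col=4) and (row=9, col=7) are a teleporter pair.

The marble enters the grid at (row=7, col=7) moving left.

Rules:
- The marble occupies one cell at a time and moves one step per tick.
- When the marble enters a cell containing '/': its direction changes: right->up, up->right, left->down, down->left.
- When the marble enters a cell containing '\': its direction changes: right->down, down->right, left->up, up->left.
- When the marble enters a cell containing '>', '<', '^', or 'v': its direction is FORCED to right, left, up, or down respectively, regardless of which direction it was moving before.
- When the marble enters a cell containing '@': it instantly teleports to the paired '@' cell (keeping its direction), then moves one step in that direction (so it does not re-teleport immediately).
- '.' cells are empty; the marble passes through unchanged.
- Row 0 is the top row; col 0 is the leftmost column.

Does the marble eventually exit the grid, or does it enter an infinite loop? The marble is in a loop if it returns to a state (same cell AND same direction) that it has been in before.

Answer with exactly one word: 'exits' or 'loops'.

Answer: loops

Derivation:
Step 1: enter (7,7), '<' forces left->left, move left to (7,6)
Step 2: enter (7,6), '.' pass, move left to (7,5)
Step 3: enter (7,5), '.' pass, move left to (7,4)
Step 4: enter (7,4), '>' forces left->right, move right to (7,5)
Step 5: enter (7,5), '.' pass, move right to (7,6)
Step 6: enter (7,6), '.' pass, move right to (7,7)
Step 7: enter (7,7), '<' forces right->left, move left to (7,6)
Step 8: at (7,6) dir=left — LOOP DETECTED (seen before)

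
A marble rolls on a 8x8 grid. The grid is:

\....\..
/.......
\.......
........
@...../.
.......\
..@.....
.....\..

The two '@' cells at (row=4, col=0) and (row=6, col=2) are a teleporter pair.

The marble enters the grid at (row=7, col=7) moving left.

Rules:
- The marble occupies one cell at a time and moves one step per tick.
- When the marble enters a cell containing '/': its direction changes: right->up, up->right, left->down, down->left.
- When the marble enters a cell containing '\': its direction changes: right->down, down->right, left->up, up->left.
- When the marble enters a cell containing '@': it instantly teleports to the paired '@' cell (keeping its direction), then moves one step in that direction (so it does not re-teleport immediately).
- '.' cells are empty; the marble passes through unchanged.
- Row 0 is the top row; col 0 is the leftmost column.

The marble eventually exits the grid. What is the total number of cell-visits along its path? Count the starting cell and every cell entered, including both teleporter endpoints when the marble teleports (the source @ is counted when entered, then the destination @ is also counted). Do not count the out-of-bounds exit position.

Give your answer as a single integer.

Step 1: enter (7,7), '.' pass, move left to (7,6)
Step 2: enter (7,6), '.' pass, move left to (7,5)
Step 3: enter (7,5), '\' deflects left->up, move up to (6,5)
Step 4: enter (6,5), '.' pass, move up to (5,5)
Step 5: enter (5,5), '.' pass, move up to (4,5)
Step 6: enter (4,5), '.' pass, move up to (3,5)
Step 7: enter (3,5), '.' pass, move up to (2,5)
Step 8: enter (2,5), '.' pass, move up to (1,5)
Step 9: enter (1,5), '.' pass, move up to (0,5)
Step 10: enter (0,5), '\' deflects up->left, move left to (0,4)
Step 11: enter (0,4), '.' pass, move left to (0,3)
Step 12: enter (0,3), '.' pass, move left to (0,2)
Step 13: enter (0,2), '.' pass, move left to (0,1)
Step 14: enter (0,1), '.' pass, move left to (0,0)
Step 15: enter (0,0), '\' deflects left->up, move up to (-1,0)
Step 16: at (-1,0) — EXIT via top edge, pos 0
Path length (cell visits): 15

Answer: 15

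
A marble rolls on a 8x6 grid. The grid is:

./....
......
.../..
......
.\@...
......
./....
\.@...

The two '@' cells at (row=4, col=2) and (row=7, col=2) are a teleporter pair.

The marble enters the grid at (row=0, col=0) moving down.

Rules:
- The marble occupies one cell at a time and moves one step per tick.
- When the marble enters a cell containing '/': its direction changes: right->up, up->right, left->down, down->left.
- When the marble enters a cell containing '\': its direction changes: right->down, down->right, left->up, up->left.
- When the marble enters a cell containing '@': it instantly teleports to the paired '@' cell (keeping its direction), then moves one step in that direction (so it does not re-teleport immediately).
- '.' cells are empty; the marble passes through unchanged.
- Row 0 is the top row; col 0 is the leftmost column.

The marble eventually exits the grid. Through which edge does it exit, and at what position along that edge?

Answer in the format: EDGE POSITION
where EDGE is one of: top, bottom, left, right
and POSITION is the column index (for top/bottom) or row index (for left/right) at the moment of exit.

Step 1: enter (0,0), '.' pass, move down to (1,0)
Step 2: enter (1,0), '.' pass, move down to (2,0)
Step 3: enter (2,0), '.' pass, move down to (3,0)
Step 4: enter (3,0), '.' pass, move down to (4,0)
Step 5: enter (4,0), '.' pass, move down to (5,0)
Step 6: enter (5,0), '.' pass, move down to (6,0)
Step 7: enter (6,0), '.' pass, move down to (7,0)
Step 8: enter (7,0), '\' deflects down->right, move right to (7,1)
Step 9: enter (7,1), '.' pass, move right to (7,2)
Step 10: enter (7,2), '@' teleport (7,2)->(4,2), also enter (4,2), move right to (4,3)
Step 11: enter (4,3), '.' pass, move right to (4,4)
Step 12: enter (4,4), '.' pass, move right to (4,5)
Step 13: enter (4,5), '.' pass, move right to (4,6)
Step 14: at (4,6) — EXIT via right edge, pos 4

Answer: right 4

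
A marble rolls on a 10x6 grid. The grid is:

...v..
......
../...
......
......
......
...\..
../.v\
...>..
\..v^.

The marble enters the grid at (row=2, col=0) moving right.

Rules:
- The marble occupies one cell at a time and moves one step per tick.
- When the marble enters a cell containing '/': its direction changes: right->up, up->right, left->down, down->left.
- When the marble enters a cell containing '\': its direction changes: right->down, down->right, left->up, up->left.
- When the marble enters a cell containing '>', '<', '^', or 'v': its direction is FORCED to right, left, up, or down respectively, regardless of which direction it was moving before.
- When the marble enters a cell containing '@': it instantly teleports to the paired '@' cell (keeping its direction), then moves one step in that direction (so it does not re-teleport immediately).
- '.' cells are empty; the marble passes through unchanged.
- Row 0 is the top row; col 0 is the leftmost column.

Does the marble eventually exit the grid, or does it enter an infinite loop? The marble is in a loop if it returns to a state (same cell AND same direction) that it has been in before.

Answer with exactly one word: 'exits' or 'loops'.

Answer: exits

Derivation:
Step 1: enter (2,0), '.' pass, move right to (2,1)
Step 2: enter (2,1), '.' pass, move right to (2,2)
Step 3: enter (2,2), '/' deflects right->up, move up to (1,2)
Step 4: enter (1,2), '.' pass, move up to (0,2)
Step 5: enter (0,2), '.' pass, move up to (-1,2)
Step 6: at (-1,2) — EXIT via top edge, pos 2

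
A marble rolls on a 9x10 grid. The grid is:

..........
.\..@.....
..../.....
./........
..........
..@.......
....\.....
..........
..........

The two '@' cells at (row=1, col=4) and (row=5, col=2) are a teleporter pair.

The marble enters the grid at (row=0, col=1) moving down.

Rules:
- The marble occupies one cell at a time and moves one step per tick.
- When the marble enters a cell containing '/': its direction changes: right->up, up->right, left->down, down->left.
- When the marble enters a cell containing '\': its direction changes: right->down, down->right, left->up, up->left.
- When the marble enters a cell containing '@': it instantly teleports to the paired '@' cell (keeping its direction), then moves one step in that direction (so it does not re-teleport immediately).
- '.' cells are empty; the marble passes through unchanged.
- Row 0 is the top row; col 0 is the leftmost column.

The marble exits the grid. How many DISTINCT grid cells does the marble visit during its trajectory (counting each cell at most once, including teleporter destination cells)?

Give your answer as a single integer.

Step 1: enter (0,1), '.' pass, move down to (1,1)
Step 2: enter (1,1), '\' deflects down->right, move right to (1,2)
Step 3: enter (1,2), '.' pass, move right to (1,3)
Step 4: enter (1,3), '.' pass, move right to (1,4)
Step 5: enter (1,4), '@' teleport (1,4)->(5,2), also enter (5,2), move right to (5,3)
Step 6: enter (5,3), '.' pass, move right to (5,4)
Step 7: enter (5,4), '.' pass, move right to (5,5)
Step 8: enter (5,5), '.' pass, move right to (5,6)
Step 9: enter (5,6), '.' pass, move right to (5,7)
Step 10: enter (5,7), '.' pass, move right to (5,8)
Step 11: enter (5,8), '.' pass, move right to (5,9)
Step 12: enter (5,9), '.' pass, move right to (5,10)
Step 13: at (5,10) — EXIT via right edge, pos 5
Distinct cells visited: 13 (path length 13)

Answer: 13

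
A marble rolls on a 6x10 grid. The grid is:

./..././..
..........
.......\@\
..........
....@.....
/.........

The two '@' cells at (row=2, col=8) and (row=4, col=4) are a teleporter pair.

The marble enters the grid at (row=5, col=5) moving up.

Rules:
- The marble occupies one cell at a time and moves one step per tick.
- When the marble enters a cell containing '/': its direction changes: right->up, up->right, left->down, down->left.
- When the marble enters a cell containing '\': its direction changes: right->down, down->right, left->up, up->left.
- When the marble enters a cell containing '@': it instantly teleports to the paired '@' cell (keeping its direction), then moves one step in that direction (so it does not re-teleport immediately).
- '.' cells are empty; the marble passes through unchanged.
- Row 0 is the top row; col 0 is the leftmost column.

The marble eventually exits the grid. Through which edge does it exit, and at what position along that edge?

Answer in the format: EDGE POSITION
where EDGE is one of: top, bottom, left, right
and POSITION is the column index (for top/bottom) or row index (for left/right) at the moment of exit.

Step 1: enter (5,5), '.' pass, move up to (4,5)
Step 2: enter (4,5), '.' pass, move up to (3,5)
Step 3: enter (3,5), '.' pass, move up to (2,5)
Step 4: enter (2,5), '.' pass, move up to (1,5)
Step 5: enter (1,5), '.' pass, move up to (0,5)
Step 6: enter (0,5), '/' deflects up->right, move right to (0,6)
Step 7: enter (0,6), '.' pass, move right to (0,7)
Step 8: enter (0,7), '/' deflects right->up, move up to (-1,7)
Step 9: at (-1,7) — EXIT via top edge, pos 7

Answer: top 7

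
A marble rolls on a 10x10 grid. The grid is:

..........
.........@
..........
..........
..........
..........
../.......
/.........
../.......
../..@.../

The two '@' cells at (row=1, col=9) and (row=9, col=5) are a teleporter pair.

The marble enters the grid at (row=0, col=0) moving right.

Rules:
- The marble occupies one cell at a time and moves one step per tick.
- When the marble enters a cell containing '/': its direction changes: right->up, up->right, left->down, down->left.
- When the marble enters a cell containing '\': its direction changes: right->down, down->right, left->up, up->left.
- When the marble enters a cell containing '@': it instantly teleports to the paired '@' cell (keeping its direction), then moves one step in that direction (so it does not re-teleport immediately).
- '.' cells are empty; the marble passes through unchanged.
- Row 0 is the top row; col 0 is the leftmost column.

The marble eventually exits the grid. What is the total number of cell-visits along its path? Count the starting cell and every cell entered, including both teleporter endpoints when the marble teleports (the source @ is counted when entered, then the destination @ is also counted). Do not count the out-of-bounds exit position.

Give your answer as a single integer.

Step 1: enter (0,0), '.' pass, move right to (0,1)
Step 2: enter (0,1), '.' pass, move right to (0,2)
Step 3: enter (0,2), '.' pass, move right to (0,3)
Step 4: enter (0,3), '.' pass, move right to (0,4)
Step 5: enter (0,4), '.' pass, move right to (0,5)
Step 6: enter (0,5), '.' pass, move right to (0,6)
Step 7: enter (0,6), '.' pass, move right to (0,7)
Step 8: enter (0,7), '.' pass, move right to (0,8)
Step 9: enter (0,8), '.' pass, move right to (0,9)
Step 10: enter (0,9), '.' pass, move right to (0,10)
Step 11: at (0,10) — EXIT via right edge, pos 0
Path length (cell visits): 10

Answer: 10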